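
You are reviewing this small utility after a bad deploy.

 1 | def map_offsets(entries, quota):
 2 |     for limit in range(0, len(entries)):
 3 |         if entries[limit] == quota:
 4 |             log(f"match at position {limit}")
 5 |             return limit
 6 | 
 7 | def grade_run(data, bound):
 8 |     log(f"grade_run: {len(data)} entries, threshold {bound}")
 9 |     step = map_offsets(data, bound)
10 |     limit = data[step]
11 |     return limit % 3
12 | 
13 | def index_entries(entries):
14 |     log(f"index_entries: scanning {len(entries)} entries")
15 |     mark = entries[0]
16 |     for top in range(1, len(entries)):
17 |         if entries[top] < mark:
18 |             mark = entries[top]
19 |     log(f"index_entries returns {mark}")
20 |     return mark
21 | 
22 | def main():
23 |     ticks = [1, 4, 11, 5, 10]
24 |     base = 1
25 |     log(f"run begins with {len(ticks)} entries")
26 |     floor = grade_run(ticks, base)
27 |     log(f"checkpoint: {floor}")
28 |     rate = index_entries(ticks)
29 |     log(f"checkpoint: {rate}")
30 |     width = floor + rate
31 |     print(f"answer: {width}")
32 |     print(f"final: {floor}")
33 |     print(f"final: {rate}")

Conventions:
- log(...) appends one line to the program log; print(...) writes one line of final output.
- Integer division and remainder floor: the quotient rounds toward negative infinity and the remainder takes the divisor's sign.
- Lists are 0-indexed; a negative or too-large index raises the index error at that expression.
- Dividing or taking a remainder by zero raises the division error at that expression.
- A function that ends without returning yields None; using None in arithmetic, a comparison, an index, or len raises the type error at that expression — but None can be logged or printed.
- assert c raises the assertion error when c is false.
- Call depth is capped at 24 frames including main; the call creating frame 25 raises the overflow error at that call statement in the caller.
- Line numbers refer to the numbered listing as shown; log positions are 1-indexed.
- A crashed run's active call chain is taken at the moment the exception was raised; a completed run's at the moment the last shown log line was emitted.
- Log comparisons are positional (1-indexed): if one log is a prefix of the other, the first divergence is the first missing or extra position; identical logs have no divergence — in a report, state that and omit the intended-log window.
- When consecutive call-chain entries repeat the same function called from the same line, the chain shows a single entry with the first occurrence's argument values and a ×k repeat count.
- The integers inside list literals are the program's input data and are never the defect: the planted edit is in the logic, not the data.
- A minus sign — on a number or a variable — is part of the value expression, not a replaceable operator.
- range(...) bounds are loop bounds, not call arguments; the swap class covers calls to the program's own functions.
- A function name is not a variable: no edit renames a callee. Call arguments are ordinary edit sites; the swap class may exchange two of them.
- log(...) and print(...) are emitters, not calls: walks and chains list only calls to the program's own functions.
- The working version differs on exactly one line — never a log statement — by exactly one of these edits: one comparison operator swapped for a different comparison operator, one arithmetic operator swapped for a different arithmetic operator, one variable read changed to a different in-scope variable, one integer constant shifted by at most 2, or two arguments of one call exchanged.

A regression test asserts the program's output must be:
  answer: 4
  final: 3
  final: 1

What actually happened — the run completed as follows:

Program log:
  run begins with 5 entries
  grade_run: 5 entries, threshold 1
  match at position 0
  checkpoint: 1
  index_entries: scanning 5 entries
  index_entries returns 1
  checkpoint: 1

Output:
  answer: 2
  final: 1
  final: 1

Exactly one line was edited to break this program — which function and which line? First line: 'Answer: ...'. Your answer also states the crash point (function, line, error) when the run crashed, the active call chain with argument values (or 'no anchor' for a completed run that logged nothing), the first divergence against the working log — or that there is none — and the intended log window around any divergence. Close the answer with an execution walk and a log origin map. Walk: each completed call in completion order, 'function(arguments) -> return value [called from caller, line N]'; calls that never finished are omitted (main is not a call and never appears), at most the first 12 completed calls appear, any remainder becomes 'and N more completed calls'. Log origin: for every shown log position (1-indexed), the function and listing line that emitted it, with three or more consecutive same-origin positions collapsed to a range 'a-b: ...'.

Answer: the defect is in grade_run at line 11.
Core observation: The earliest visible damage is log position 4 — 'checkpoint: 1' rather than the intended 'checkpoint: 3'.
Call chain: main.
First divergence: position 4 — the shown line 'checkpoint: 1' should read 'checkpoint: 3'.
Intended log window:
  2: grade_run: 5 entries, threshold 1
  3: match at position 0
  4: checkpoint: 3
  5: index_entries: scanning 5 entries
Execution walk:
  map_offsets([1, 4, 11, 5, 10], 1) -> 0  [called from grade_run, line 9]
  grade_run([1, 4, 11, 5, 10], 1) -> 1  [called from main, line 26]
  index_entries([1, 4, 11, 5, 10]) -> 1  [called from main, line 28]
Log line origins:
  1: emitted by main (line 25)
  2: emitted by grade_run (line 8)
  3: emitted by map_offsets (line 4)
  4: emitted by main (line 27)
  5: emitted by index_entries (line 14)
  6: emitted by index_entries (line 19)
  7: emitted by main (line 29)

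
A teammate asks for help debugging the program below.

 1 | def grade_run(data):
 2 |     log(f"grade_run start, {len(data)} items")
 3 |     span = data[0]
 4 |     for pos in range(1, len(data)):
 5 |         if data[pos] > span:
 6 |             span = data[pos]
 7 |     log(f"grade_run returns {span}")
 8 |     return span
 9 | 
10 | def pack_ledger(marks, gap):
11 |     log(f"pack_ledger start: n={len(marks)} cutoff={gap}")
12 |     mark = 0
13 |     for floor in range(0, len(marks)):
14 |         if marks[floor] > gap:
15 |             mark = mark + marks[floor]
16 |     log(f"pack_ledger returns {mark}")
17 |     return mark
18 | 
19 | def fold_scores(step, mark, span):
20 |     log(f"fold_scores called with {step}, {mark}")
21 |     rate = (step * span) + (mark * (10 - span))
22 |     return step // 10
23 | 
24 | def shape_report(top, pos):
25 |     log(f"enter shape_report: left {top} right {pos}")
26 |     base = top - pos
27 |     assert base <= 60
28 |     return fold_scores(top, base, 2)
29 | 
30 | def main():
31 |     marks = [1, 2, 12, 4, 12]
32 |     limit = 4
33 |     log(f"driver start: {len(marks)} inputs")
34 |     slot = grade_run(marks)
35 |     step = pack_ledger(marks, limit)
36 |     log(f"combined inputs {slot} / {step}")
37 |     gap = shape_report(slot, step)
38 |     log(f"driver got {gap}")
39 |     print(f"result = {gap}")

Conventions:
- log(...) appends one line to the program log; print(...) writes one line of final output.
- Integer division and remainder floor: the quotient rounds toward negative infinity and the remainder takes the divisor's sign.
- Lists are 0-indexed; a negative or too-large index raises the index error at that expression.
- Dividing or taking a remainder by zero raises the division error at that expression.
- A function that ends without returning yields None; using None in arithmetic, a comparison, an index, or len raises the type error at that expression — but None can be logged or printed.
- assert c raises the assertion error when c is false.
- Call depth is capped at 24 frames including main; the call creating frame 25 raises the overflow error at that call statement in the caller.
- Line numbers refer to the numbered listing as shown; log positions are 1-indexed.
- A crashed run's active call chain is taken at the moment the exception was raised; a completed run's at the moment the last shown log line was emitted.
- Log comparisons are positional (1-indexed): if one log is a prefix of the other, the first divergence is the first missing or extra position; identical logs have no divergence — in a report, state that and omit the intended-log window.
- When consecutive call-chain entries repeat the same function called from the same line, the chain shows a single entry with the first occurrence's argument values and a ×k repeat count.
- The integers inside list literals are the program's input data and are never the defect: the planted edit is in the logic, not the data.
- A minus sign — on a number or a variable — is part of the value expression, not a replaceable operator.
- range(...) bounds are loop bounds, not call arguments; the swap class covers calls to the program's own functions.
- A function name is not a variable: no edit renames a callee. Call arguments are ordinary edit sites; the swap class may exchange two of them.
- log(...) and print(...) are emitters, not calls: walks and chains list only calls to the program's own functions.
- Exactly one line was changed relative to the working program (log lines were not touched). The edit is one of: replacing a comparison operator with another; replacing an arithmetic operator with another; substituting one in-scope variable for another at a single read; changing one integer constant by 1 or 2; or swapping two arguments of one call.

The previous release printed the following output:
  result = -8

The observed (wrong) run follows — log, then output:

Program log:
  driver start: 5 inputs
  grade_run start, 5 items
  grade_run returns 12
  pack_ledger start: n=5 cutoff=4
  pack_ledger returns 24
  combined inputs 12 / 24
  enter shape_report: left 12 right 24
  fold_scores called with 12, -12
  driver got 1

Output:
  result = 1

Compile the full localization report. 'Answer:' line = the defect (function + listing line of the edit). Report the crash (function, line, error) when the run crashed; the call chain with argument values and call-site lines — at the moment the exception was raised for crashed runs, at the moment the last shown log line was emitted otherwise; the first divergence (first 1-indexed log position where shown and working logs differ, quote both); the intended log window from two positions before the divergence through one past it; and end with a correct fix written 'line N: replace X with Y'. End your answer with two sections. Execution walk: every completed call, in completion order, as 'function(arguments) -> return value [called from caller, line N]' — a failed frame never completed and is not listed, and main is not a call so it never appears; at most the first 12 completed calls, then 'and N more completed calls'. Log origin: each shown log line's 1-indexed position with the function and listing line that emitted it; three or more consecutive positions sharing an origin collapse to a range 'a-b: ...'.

Answer: the defect is in fold_scores at line 22.
Key observation: Everything matches until log position 9, which reads 'driver got 1' in place of 'driver got -8'.
Call chain: main.
First divergence: position 9; shown 'driver got 1' vs intended 'driver got -8'.
Intended log window:
  7: enter shape_report: left 12 right 24
  8: fold_scores called with 12, -12
  9: driver got -8
Execution walk:
  grade_run([1, 2, 12, 4, 12]) -> 12  [called from main, line 34]
  pack_ledger([1, 2, 12, 4, 12], 4) -> 24  [called from main, line 35]
  fold_scores(12, -12, 2) -> 1  [called from shape_report, line 28]
  shape_report(12, 24) -> 1  [called from main, line 37]
Origin of each log line:
  1: from main, line 33
  2: from grade_run, line 2
  3: from grade_run, line 7
  4: from pack_ledger, line 11
  5: from pack_ledger, line 16
  6: from main, line 36
  7: from shape_report, line 25
  8: from fold_scores, line 20
  9: from main, line 38
A correct fix: line 22: replace `step` with `rate`.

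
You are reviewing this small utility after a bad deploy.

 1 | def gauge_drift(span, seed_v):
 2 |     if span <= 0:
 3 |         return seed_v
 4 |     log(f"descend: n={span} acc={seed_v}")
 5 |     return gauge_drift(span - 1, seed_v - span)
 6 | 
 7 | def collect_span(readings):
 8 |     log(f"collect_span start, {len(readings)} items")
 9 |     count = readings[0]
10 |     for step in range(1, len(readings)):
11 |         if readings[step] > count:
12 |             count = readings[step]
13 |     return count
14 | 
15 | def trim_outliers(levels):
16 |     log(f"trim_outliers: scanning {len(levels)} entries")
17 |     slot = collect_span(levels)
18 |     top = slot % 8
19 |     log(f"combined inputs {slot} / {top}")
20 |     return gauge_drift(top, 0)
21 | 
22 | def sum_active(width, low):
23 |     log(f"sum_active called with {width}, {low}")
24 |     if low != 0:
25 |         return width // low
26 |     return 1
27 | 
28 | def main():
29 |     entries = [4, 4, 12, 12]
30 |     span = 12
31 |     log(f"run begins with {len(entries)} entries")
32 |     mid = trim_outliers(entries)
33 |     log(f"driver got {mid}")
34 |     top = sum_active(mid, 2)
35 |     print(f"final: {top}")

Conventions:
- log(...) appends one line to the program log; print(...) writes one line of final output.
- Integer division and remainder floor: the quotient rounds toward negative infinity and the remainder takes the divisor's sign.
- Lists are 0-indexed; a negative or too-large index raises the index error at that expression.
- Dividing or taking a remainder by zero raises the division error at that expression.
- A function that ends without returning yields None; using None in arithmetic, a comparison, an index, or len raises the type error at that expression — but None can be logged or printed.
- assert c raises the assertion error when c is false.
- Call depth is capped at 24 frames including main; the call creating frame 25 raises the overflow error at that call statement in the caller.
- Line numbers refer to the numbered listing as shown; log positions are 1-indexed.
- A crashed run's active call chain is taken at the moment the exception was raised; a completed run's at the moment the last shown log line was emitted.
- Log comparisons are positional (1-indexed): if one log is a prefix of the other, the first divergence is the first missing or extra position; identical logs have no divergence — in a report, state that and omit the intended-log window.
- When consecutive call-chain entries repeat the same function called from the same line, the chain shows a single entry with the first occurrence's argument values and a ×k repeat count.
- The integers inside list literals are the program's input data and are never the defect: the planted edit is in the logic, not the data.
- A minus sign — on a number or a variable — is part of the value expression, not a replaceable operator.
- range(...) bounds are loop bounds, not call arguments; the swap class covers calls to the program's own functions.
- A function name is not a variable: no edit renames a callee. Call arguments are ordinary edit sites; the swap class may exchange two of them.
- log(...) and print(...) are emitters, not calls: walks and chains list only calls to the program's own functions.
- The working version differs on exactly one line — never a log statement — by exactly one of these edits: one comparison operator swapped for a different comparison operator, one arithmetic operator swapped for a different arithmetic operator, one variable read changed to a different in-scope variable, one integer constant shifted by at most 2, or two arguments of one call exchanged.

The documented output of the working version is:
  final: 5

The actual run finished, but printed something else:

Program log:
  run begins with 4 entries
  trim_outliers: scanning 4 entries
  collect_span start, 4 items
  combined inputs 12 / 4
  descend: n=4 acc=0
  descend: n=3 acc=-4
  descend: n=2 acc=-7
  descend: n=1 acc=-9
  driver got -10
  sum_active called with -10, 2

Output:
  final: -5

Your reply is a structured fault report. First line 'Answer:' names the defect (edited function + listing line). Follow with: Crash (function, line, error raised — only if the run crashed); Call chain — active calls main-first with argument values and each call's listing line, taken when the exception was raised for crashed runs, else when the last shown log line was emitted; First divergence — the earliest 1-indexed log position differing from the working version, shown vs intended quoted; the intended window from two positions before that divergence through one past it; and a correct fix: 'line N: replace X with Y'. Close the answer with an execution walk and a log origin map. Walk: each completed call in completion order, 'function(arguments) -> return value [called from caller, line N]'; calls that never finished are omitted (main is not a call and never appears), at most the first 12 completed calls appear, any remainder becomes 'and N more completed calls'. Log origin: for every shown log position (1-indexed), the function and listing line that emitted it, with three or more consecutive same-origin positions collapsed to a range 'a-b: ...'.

Answer: the defect is in gauge_drift at line 5.
Key fact: Log line 6 is where behavior first shows: 'descend: n=3 acc=-4' appears instead of 'descend: n=3 acc=4'.
Call chain: main -> sum_active(-10, 2) (called at line 34).
First divergence: position 6 — the shown line 'descend: n=3 acc=-4' should read 'descend: n=3 acc=4'.
Intended log window:
  4: combined inputs 12 / 4
  5: descend: n=4 acc=0
  6: descend: n=3 acc=4
  7: descend: n=2 acc=7
Execution walk:
  collect_span([4, 4, 12, 12]) -> 12  [called from trim_outliers, line 17]
  gauge_drift(0, -10) -> -10  [called from gauge_drift, line 5]
  gauge_drift(1, -9) -> -10  [called from gauge_drift, line 5]
  gauge_drift(2, -7) -> -10  [called from gauge_drift, line 5]
  gauge_drift(3, -4) -> -10  [called from gauge_drift, line 5]
  gauge_drift(4, 0) -> -10  [called from trim_outliers, line 20]
  trim_outliers([4, 4, 12, 12]) -> -10  [called from main, line 32]
  sum_active(-10, 2) -> -5  [called from main, line 34]
Log origin:
  1: logged in main at line 31
  2: logged in trim_outliers at line 16
  3: logged in collect_span at line 8
  4: logged in trim_outliers at line 19
  5-8: logged in gauge_drift at line 4
  9: logged in main at line 33
  10: logged in sum_active at line 23
A correct fix: line 5: replace `seed_v - span` with `seed_v + span`.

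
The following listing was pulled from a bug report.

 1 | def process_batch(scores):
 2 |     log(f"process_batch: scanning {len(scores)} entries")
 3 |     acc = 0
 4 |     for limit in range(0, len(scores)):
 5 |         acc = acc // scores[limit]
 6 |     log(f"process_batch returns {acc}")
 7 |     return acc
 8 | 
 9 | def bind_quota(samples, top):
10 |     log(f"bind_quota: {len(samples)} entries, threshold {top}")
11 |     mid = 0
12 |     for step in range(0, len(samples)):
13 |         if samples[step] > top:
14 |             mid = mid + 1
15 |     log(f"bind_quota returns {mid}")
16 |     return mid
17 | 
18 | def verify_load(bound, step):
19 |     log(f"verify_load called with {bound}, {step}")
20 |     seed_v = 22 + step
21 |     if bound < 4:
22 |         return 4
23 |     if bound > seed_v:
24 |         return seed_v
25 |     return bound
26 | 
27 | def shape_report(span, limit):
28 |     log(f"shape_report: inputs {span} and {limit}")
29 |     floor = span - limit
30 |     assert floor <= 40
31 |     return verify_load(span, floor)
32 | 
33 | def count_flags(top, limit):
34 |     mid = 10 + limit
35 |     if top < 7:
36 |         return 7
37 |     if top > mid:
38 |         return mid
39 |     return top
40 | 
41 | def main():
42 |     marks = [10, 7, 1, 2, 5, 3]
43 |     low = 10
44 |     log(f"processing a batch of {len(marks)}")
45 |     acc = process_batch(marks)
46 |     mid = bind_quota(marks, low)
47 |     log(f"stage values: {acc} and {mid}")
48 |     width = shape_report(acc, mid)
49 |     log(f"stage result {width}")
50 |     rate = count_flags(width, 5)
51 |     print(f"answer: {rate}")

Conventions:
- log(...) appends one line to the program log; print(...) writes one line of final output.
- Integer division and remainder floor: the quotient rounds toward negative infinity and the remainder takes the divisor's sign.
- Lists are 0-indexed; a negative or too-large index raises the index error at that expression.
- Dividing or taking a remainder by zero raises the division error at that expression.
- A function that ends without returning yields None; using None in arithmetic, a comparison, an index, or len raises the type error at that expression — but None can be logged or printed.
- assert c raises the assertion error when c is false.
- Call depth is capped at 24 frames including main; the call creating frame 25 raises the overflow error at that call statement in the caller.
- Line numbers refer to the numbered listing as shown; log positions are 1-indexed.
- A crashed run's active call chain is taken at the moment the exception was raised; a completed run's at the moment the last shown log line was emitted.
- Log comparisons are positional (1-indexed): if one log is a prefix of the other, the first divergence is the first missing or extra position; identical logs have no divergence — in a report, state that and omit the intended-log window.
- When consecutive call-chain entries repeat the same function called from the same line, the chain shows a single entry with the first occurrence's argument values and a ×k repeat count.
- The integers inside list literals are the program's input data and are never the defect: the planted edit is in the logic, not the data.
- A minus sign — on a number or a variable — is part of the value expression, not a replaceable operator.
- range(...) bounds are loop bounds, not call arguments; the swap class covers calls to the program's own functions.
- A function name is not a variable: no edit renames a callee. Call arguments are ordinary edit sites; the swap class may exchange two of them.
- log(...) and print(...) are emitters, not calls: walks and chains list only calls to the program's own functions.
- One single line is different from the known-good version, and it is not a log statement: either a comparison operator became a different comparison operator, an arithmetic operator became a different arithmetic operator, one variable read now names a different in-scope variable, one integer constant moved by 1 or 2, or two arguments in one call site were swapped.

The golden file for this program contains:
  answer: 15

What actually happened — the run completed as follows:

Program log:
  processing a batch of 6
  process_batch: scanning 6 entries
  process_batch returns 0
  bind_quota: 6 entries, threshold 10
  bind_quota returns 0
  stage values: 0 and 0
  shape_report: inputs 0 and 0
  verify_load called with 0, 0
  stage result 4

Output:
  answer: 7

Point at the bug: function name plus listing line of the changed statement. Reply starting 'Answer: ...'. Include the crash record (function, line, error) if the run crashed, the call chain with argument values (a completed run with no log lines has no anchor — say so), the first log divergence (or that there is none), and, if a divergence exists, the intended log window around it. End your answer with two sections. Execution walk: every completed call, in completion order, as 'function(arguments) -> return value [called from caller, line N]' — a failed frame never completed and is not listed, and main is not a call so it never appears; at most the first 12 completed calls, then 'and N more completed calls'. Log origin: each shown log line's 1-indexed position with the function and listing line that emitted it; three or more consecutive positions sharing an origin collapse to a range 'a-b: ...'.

Answer: the defect is in process_batch at line 5.
The tell: The log first diverges at position 3: the faulty run prints 'process_batch returns 0' where the working version prints 'process_batch returns 28'.
Call chain: main.
First divergence: position 3 — shown 'process_batch returns 0', intended 'process_batch returns 28'.
Intended log window:
  1: processing a batch of 6
  2: process_batch: scanning 6 entries
  3: process_batch returns 28
  4: bind_quota: 6 entries, threshold 10
Execution walk:
  process_batch([10, 7, 1, 2, 5, 3]) -> 0  [called from main, line 45]
  bind_quota([10, 7, 1, 2, 5, 3], 10) -> 0  [called from main, line 46]
  verify_load(0, 0) -> 4  [called from shape_report, line 31]
  shape_report(0, 0) -> 4  [called from main, line 48]
  count_flags(4, 5) -> 7  [called from main, line 50]
Log line origins:
  1: logged in main at line 44
  2: logged in process_batch at line 2
  3: logged in process_batch at line 6
  4: logged in bind_quota at line 10
  5: logged in bind_quota at line 15
  6: logged in main at line 47
  7: logged in shape_report at line 28
  8: logged in verify_load at line 19
  9: logged in main at line 49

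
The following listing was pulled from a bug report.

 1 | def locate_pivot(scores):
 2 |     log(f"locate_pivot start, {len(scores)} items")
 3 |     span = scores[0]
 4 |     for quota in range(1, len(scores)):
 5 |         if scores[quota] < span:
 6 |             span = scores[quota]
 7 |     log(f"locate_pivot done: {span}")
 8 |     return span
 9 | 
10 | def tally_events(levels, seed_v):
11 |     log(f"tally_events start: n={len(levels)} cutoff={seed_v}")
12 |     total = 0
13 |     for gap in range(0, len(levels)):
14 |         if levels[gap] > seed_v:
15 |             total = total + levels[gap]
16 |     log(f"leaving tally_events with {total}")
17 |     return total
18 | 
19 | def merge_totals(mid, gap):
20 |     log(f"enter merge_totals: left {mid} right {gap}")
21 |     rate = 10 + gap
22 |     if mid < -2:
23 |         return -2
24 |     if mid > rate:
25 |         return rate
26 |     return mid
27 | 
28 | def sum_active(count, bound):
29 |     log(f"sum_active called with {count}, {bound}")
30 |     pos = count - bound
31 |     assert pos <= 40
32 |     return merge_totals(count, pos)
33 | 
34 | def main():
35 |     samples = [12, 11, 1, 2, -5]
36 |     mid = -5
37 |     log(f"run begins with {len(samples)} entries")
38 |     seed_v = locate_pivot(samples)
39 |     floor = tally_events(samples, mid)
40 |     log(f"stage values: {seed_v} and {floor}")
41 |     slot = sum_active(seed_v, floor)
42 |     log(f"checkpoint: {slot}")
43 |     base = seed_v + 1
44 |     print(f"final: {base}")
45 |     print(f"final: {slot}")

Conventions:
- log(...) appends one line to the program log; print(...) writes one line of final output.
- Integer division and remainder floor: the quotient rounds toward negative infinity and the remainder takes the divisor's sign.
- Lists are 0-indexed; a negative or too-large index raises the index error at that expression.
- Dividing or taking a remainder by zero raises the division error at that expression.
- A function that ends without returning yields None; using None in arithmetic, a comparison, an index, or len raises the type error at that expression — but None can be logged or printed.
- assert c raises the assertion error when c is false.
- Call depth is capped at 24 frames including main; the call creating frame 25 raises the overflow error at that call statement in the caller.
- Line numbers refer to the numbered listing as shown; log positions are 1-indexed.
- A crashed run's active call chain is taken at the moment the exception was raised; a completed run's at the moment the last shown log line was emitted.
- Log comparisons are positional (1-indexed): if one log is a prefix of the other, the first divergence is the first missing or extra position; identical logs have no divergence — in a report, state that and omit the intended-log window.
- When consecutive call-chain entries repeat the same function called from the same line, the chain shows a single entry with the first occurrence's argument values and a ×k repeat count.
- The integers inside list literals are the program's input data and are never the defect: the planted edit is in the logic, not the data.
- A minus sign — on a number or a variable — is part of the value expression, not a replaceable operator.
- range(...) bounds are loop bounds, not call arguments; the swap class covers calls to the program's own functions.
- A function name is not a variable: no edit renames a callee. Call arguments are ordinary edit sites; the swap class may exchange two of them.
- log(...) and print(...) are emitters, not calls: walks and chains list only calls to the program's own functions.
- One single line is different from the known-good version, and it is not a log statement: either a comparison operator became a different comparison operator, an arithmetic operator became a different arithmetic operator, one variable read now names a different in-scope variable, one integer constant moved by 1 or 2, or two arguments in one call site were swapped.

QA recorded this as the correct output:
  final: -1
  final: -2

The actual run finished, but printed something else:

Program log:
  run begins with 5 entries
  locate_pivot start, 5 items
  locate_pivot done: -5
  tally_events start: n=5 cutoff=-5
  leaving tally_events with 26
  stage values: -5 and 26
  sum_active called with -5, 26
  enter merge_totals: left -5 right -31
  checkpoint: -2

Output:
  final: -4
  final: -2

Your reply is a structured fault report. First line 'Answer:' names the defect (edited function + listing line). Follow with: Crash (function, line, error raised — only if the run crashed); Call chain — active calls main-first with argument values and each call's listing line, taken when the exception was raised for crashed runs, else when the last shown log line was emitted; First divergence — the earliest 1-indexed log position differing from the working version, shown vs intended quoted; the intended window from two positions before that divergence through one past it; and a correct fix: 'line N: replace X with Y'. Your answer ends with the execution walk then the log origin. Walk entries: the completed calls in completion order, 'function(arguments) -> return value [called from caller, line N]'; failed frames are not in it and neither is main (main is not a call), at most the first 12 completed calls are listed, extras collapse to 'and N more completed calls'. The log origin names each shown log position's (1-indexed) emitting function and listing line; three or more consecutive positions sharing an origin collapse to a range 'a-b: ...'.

Answer: the defect is in main at line 43.
Key observation: The logs agree in full; only the final output differs.
Call chain: main.
First divergence: none; the two logs match at every position.
Execution walk:
  locate_pivot([12, 11, 1, 2, -5]) -> -5  [called from main, line 38]
  tally_events([12, 11, 1, 2, -5], -5) -> 26  [called from main, line 39]
  merge_totals(-5, -31) -> -2  [called from sum_active, line 32]
  sum_active(-5, 26) -> -2  [called from main, line 41]
Log origins:
  1: logged in main at line 37
  2: logged in locate_pivot at line 2
  3: logged in locate_pivot at line 7
  4: logged in tally_events at line 11
  5: logged in tally_events at line 16
  6: logged in main at line 40
  7: logged in sum_active at line 29
  8: logged in merge_totals at line 20
  9: logged in main at line 42
A correct fix: line 43: replace `seed_v` with `slot`.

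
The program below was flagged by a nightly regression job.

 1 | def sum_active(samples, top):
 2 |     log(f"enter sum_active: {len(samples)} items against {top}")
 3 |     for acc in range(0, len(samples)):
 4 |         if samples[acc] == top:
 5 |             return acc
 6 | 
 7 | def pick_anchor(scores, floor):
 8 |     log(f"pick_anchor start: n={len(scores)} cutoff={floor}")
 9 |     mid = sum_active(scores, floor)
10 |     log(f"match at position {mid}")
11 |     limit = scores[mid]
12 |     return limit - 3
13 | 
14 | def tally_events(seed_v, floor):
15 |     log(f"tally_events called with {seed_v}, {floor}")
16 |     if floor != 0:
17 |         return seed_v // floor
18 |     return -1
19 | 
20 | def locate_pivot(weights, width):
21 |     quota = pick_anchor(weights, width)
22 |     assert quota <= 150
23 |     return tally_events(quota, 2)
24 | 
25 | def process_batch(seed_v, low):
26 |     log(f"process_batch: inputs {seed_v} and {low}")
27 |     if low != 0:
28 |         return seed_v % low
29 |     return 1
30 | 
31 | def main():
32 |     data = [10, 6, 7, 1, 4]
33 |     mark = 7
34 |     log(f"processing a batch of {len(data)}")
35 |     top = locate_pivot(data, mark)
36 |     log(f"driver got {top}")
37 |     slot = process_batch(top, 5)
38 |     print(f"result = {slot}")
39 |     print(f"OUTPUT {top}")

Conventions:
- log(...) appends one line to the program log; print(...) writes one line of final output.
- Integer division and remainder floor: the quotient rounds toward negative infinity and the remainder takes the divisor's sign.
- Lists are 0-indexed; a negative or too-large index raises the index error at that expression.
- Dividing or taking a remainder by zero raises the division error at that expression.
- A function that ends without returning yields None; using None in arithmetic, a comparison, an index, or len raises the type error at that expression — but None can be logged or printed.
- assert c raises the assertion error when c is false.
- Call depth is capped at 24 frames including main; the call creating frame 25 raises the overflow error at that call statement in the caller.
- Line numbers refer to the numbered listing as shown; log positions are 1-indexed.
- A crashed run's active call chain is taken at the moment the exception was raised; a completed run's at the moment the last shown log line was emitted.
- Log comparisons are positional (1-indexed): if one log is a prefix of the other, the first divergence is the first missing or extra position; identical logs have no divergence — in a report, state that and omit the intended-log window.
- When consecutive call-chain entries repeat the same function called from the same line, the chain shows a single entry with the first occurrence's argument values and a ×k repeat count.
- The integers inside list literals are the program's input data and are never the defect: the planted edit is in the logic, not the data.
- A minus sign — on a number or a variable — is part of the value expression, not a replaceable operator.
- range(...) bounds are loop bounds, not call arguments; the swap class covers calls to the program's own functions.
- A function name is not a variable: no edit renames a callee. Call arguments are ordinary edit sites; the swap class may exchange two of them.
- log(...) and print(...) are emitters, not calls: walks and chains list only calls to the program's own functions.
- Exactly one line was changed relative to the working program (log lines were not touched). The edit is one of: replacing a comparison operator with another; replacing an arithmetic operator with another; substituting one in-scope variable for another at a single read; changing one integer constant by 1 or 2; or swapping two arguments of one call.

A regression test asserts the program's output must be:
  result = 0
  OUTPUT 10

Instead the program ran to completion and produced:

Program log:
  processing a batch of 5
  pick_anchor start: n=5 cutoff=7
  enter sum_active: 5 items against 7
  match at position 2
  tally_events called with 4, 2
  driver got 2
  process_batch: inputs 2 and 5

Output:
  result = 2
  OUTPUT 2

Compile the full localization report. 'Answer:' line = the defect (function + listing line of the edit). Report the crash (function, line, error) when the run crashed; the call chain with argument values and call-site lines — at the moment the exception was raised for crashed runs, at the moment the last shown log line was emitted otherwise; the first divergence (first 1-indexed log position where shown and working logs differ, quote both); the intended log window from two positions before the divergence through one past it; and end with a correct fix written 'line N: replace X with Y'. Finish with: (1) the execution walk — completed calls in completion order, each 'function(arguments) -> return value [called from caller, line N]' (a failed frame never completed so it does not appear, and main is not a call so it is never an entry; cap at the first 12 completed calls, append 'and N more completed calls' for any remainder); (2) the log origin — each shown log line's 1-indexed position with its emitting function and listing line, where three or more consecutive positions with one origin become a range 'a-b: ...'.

Answer: the defect is in pick_anchor at line 12.
Core observation: Position 5 is the first bad log line: 'tally_events called with 4, 2' should read 'tally_events called with 21, 2'.
Call chain: main -> process_batch(2, 5) (called at line 37).
First divergence: position 5 — the shown line 'tally_events called with 4, 2' should read 'tally_events called with 21, 2'.
Intended log window:
  3: enter sum_active: 5 items against 7
  4: match at position 2
  5: tally_events called with 21, 2
  6: driver got 10
Execution walk:
  sum_active([10, 6, 7, 1, 4], 7) -> 2  [called from pick_anchor, line 9]
  pick_anchor([10, 6, 7, 1, 4], 7) -> 4  [called from locate_pivot, line 21]
  tally_events(4, 2) -> 2  [called from locate_pivot, line 23]
  locate_pivot([10, 6, 7, 1, 4], 7) -> 2  [called from main, line 35]
  process_batch(2, 5) -> 2  [called from main, line 37]
Origin of each log line:
  1: emitted by main (line 34)
  2: emitted by pick_anchor (line 8)
  3: emitted by sum_active (line 2)
  4: emitted by pick_anchor (line 10)
  5: emitted by tally_events (line 15)
  6: emitted by main (line 36)
  7: emitted by process_batch (line 26)
A correct fix: line 12: replace `-` with `*`.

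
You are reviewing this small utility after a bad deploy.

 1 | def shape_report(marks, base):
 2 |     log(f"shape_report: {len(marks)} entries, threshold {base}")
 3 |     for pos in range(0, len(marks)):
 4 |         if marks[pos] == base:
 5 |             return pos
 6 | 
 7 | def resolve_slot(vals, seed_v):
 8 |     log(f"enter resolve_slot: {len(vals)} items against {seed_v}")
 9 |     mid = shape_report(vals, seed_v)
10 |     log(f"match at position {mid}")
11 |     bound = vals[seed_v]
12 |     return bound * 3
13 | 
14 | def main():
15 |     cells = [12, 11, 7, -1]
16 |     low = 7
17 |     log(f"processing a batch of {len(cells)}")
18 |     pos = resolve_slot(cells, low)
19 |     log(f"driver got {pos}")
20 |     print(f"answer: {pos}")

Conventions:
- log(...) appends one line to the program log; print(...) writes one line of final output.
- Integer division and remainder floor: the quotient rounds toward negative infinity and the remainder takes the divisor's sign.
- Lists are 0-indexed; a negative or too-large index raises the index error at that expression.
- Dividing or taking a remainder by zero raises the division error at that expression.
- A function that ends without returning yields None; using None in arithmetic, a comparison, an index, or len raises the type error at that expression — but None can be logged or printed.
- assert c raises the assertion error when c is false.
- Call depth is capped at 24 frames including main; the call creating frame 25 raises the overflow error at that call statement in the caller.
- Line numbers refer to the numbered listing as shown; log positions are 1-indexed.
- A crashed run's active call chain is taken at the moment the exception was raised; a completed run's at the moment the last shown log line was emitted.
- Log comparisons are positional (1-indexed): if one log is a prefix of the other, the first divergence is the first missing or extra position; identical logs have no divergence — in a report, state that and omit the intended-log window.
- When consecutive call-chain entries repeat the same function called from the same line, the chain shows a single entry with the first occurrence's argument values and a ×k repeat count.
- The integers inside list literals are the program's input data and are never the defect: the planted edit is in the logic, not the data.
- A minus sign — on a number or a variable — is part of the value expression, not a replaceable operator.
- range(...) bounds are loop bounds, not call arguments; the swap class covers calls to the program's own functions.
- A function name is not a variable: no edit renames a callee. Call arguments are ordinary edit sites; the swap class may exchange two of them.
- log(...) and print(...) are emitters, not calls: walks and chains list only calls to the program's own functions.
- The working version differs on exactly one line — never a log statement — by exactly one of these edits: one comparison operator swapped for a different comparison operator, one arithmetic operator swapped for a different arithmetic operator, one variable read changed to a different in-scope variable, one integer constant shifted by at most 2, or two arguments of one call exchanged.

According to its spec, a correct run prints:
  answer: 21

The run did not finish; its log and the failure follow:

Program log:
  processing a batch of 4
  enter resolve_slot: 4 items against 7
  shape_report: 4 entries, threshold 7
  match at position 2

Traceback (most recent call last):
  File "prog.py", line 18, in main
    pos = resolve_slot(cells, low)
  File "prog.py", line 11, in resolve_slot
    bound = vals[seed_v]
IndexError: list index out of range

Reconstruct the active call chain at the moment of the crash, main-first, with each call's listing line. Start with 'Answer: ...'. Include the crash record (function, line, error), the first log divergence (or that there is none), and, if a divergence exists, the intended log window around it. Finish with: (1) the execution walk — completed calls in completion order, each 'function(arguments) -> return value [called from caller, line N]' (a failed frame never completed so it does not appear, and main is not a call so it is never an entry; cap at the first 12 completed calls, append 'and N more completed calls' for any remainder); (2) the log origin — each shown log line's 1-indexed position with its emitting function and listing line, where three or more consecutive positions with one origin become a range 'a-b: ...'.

Answer: main -> resolve_slot (called at line 18).
Key fact: After 4 matching log lines the faulty run goes silent, while the working version continues with 'driver got 21'.
Crash: resolve_slot, line 11, IndexError.
First divergence: position 5; the shown log stops at 4 lines while the working version next logs 'driver got 21'.
Intended log window:
  3: shape_report: 4 entries, threshold 7
  4: match at position 2
  5: driver got 21
Execution walk:
  shape_report([12, 11, 7, -1], 7) -> 2  [called from resolve_slot, line 9]
Log line origins:
  1: logged in main at line 17
  2: logged in resolve_slot at line 8
  3: logged in shape_report at line 2
  4: logged in resolve_slot at line 10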